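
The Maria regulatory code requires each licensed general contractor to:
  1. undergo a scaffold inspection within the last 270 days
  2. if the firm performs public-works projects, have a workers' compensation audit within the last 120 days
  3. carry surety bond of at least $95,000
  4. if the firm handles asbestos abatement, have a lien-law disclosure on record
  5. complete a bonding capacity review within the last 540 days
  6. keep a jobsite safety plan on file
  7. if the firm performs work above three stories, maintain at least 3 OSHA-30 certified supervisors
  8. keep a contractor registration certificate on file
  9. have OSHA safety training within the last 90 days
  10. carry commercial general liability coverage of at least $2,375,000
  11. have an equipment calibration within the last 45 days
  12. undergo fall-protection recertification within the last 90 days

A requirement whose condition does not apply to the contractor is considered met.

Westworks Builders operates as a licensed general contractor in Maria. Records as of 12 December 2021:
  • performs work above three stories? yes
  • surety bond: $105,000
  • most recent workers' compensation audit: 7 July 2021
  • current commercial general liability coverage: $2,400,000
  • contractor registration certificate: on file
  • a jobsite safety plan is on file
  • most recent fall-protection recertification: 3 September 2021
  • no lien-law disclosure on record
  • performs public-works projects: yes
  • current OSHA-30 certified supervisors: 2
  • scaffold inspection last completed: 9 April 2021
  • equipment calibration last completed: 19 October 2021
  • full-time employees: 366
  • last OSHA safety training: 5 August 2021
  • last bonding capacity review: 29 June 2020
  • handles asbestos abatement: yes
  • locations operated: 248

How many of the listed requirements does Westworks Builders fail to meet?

1. scaffold inspection 247 days ago vs limit 270 → met
2. condition 'performs public-works projects' holds; workers' compensation audit 158 days ago vs limit 120 → not met
3. surety bond $105,000 ≥ $95,000 → met
4. condition 'handles asbestos abatement' holds; lien-law disclosure absent → not met
5. bonding capacity review 531 days ago vs limit 540 → met
6. jobsite safety plan present → met
7. condition 'performs work above three stories' holds; OSHA-30 certified supervisors 2 < 3 → not met
8. contractor registration certificate present → met
9. OSHA safety training 129 days ago vs limit 90 → not met
10. commercial general liability coverage $2,400,000 ≥ $2,375,000 → met
11. equipment calibration 54 days ago vs limit 45 → not met
12. fall-protection recertification 100 days ago vs limit 90 → not met
Not met: 6 of 12

6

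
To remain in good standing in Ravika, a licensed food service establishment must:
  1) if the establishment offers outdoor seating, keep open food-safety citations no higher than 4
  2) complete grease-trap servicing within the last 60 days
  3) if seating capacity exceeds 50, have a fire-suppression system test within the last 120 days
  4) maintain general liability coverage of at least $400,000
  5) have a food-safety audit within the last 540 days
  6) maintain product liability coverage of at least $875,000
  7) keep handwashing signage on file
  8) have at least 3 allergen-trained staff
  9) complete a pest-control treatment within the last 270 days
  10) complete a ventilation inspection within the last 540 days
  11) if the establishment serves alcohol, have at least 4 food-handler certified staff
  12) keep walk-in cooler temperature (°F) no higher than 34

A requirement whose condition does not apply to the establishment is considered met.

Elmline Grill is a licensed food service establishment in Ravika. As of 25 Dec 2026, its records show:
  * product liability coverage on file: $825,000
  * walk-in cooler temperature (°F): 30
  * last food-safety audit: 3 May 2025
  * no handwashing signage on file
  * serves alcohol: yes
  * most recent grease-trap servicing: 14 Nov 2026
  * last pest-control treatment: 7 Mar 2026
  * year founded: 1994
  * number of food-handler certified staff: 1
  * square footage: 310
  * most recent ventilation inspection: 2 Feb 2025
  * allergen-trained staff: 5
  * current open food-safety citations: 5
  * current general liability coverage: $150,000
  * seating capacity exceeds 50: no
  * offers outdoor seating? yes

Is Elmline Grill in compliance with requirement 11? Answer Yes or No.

11. condition 'serves alcohol' holds; food-handler certified staff 1 < 4 → not met

No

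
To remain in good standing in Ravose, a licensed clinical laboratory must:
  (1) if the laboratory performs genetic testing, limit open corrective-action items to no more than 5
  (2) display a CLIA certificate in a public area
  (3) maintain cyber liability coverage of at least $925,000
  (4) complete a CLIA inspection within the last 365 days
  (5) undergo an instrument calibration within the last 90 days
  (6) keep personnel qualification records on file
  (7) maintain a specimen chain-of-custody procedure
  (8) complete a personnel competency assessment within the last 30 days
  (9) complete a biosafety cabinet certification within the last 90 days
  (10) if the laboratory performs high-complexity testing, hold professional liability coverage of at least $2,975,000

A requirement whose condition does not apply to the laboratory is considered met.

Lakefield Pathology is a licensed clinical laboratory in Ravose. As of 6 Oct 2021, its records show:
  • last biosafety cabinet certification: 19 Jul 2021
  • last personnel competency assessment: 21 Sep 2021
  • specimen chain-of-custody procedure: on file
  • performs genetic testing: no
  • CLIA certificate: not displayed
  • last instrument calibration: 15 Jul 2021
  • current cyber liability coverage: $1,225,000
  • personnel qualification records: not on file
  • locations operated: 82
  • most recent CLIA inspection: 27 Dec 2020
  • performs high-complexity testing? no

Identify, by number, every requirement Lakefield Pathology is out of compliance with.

1. condition 'performs genetic testing' does not hold → requirement n/a → met
2. CLIA certificate absent → not met
3. cyber liability coverage $1,225,000 ≥ $925,000 → met
4. CLIA inspection 283 days ago vs limit 365 → met
5. instrument calibration 83 days ago vs limit 90 → met
6. personnel qualification records absent → not met
7. specimen chain-of-custody procedure present → met
8. personnel competency assessment 15 days ago vs limit 30 → met
9. biosafety cabinet certification 79 days ago vs limit 90 → met
10. condition 'performs high-complexity testing' does not hold → requirement n/a → met
Not met: 2, 6

2, 6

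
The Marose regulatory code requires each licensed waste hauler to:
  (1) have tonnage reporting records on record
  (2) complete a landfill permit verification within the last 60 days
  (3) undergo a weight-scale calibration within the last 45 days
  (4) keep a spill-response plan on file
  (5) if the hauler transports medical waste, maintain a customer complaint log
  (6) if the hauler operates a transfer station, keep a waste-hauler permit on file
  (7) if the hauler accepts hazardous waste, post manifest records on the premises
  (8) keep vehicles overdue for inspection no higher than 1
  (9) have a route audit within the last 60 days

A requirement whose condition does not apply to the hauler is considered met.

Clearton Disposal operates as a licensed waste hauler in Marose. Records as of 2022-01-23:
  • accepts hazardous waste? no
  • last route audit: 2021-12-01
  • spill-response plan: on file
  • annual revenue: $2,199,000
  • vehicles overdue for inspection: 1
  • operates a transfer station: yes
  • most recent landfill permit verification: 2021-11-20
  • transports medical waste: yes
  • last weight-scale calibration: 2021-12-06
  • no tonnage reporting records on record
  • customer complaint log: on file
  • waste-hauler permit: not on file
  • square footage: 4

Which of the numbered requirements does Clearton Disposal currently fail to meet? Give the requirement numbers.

1. tonnage reporting records absent → not met
2. landfill permit verification 64 days ago vs limit 60 → not met
3. weight-scale calibration 48 days ago vs limit 45 → not met
4. spill-response plan present → met
5. condition 'transports medical waste' holds; customer complaint log present → met
6. condition 'operates a transfer station' holds; waste-hauler permit absent → not met
7. condition 'accepts hazardous waste' does not hold → requirement n/a → met
8. vehicles overdue for inspection 1 ≤ 1 → met
9. route audit 53 days ago vs limit 60 → met
Not met: 1, 2, 3, 6

1, 2, 3, 6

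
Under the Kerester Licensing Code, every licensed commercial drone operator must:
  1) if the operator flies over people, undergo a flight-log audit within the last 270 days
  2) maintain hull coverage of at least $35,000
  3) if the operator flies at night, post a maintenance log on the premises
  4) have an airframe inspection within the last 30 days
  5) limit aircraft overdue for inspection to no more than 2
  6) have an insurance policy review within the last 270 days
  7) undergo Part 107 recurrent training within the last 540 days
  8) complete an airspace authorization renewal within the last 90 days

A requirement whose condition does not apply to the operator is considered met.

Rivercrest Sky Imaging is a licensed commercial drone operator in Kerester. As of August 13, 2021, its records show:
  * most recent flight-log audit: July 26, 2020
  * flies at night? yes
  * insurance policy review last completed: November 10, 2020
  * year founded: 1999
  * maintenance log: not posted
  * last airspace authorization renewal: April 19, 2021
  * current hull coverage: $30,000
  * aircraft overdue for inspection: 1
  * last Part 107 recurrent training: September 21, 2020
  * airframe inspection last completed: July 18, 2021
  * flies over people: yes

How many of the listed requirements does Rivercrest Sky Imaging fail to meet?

1. condition 'flies over people' holds; flight-log audit 383 days ago vs limit 270 → not met
2. hull coverage $30,000 < $35,000 → not met
3. condition 'flies at night' holds; maintenance log absent → not met
4. airframe inspection 26 days ago vs limit 30 → met
5. aircraft overdue for inspection 1 ≤ 2 → met
6. insurance policy review 276 days ago vs limit 270 → not met
7. Part 107 recurrent training 326 days ago vs limit 540 → met
8. airspace authorization renewal 116 days ago vs limit 90 → not met
Not met: 5 of 8

5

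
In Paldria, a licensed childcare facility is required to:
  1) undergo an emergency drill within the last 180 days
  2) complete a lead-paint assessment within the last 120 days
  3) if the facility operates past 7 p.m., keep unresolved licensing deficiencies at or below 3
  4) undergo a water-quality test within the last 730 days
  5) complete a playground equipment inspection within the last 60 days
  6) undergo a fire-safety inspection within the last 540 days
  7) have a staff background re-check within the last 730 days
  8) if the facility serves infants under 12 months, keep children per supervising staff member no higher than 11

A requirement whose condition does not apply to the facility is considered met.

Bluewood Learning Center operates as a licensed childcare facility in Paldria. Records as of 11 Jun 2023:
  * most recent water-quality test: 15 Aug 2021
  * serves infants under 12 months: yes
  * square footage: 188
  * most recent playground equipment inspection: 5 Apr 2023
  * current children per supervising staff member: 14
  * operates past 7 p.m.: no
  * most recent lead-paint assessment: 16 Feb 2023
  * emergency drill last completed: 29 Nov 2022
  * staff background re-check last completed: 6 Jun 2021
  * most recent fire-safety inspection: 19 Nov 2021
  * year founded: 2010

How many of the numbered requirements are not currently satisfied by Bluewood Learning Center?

5

1. emergency drill 194 days ago vs limit 180 → not met
2. lead-paint assessment 115 days ago vs limit 120 → met
3. condition 'operates past 7 p.m.' does not hold → requirement n/a → met
4. water-quality test 665 days ago vs limit 730 → met
5. playground equipment inspection 67 days ago vs limit 60 → not met
6. fire-safety inspection 569 days ago vs limit 540 → not met
7. staff background re-check 735 days ago vs limit 730 → not met
8. condition 'serves infants under 12 months' holds; children per supervising staff member 14 > 11 → not met
Not met: 5 of 8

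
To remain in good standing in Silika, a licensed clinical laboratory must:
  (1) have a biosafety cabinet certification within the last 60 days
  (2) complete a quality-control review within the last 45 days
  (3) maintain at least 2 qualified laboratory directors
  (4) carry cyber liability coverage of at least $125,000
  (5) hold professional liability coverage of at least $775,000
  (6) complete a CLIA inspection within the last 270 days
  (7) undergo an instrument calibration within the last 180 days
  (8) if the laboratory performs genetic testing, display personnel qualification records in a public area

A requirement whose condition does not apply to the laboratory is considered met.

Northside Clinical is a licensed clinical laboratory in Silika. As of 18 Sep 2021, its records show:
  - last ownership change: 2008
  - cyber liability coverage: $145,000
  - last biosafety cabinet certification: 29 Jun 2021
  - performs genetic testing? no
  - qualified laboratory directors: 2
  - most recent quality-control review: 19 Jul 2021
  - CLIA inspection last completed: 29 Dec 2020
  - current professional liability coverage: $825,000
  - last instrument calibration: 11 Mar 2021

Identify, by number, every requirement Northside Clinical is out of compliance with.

1. biosafety cabinet certification 81 days ago vs limit 60 → not met
2. quality-control review 61 days ago vs limit 45 → not met
3. qualified laboratory directors 2 ≥ 2 → met
4. cyber liability coverage $145,000 ≥ $125,000 → met
5. professional liability coverage $825,000 ≥ $775,000 → met
6. CLIA inspection 263 days ago vs limit 270 → met
7. instrument calibration 191 days ago vs limit 180 → not met
8. condition 'performs genetic testing' does not hold → requirement n/a → met
Not met: 1, 2, 7

1, 2, 7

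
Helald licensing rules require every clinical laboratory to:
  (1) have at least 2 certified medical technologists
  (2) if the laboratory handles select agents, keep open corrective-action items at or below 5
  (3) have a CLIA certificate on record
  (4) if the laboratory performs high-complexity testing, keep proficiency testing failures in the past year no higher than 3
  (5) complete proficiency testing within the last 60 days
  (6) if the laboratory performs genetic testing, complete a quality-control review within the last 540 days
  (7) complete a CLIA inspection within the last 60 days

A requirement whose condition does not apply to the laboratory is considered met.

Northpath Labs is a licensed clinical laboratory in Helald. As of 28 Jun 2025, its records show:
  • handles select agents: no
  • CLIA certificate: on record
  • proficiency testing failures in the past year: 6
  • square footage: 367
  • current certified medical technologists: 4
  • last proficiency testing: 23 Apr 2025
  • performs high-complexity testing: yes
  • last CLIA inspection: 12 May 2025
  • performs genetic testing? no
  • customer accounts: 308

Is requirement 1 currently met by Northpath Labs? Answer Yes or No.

1. certified medical technologists 4 ≥ 2 → met

Yes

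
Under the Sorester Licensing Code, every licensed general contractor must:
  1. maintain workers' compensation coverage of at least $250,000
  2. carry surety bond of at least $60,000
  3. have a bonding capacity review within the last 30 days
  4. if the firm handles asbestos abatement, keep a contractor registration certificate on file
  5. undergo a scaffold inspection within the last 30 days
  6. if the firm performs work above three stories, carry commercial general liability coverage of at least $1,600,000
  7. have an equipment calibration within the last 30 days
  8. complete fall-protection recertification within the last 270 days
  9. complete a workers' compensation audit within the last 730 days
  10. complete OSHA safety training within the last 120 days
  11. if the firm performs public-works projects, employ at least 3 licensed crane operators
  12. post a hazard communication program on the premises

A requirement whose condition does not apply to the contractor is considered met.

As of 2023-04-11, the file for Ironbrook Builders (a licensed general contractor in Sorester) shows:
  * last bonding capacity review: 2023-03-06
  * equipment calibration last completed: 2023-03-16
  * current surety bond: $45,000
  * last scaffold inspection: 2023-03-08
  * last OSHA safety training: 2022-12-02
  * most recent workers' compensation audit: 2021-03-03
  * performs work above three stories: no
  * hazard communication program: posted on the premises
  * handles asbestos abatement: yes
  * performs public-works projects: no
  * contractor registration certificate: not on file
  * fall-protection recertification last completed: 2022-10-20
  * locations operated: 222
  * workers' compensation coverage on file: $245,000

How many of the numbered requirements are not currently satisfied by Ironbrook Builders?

1. workers' compensation coverage $245,000 < $250,000 → not met
2. surety bond $45,000 < $60,000 → not met
3. bonding capacity review 36 days ago vs limit 30 → not met
4. condition 'handles asbestos abatement' holds; contractor registration certificate absent → not met
5. scaffold inspection 34 days ago vs limit 30 → not met
6. condition 'performs work above three stories' does not hold → requirement n/a → met
7. equipment calibration 26 days ago vs limit 30 → met
8. fall-protection recertification 173 days ago vs limit 270 → met
9. workers' compensation audit 769 days ago vs limit 730 → not met
10. OSHA safety training 130 days ago vs limit 120 → not met
11. condition 'performs public-works projects' does not hold → requirement n/a → met
12. hazard communication program present → met
Not met: 7 of 12

7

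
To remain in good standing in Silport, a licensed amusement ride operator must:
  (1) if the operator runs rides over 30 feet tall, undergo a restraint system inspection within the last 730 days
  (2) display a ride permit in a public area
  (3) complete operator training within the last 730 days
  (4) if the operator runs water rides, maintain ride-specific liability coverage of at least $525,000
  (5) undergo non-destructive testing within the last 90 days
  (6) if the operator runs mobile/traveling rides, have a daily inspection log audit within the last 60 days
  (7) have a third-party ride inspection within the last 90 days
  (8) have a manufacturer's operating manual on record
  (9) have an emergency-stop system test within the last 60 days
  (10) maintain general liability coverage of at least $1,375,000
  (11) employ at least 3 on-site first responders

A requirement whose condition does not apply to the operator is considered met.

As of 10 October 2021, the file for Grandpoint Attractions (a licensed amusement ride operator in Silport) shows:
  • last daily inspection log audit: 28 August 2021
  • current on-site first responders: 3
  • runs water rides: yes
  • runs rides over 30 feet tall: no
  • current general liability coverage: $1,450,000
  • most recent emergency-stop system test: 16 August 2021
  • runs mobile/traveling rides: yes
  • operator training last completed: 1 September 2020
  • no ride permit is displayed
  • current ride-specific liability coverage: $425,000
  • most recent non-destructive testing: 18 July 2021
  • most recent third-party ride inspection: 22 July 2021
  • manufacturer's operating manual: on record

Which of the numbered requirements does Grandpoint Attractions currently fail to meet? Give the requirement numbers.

1. condition 'runs rides over 30 feet tall' does not hold → requirement n/a → met
2. ride permit absent → not met
3. operator training 404 days ago vs limit 730 → met
4. condition 'runs water rides' holds; ride-specific liability coverage $425,000 < $525,000 → not met
5. non-destructive testing 84 days ago vs limit 90 → met
6. condition 'runs mobile/traveling rides' holds; daily inspection log audit 43 days ago vs limit 60 → met
7. third-party ride inspection 80 days ago vs limit 90 → met
8. manufacturer's operating manual present → met
9. emergency-stop system test 55 days ago vs limit 60 → met
10. general liability coverage $1,450,000 ≥ $1,375,000 → met
11. on-site first responders 3 ≥ 3 → met
Not met: 2, 4

2, 4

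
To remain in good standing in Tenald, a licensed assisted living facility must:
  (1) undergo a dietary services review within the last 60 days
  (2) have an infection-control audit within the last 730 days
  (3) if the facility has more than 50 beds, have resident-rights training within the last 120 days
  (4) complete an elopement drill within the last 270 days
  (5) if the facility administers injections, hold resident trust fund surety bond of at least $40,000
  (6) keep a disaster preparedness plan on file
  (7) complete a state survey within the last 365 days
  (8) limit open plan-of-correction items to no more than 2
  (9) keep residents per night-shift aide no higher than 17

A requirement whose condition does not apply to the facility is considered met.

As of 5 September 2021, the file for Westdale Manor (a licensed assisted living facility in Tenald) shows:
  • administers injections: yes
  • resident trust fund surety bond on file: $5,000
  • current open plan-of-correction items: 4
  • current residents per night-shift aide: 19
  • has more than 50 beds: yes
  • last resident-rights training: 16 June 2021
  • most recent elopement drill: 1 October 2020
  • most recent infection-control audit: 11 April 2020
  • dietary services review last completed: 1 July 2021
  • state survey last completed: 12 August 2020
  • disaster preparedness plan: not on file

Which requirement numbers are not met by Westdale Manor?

1, 4, 5, 6, 7, 8, 9

1. dietary services review 66 days ago vs limit 60 → not met
2. infection-control audit 512 days ago vs limit 730 → met
3. condition 'has more than 50 beds' holds; resident-rights training 81 days ago vs limit 120 → met
4. elopement drill 339 days ago vs limit 270 → not met
5. condition 'administers injections' holds; resident trust fund surety bond $5,000 < $40,000 → not met
6. disaster preparedness plan absent → not met
7. state survey 389 days ago vs limit 365 → not met
8. open plan-of-correction items 4 > 2 → not met
9. residents per night-shift aide 19 > 17 → not met
Not met: 1, 4, 5, 6, 7, 8, 9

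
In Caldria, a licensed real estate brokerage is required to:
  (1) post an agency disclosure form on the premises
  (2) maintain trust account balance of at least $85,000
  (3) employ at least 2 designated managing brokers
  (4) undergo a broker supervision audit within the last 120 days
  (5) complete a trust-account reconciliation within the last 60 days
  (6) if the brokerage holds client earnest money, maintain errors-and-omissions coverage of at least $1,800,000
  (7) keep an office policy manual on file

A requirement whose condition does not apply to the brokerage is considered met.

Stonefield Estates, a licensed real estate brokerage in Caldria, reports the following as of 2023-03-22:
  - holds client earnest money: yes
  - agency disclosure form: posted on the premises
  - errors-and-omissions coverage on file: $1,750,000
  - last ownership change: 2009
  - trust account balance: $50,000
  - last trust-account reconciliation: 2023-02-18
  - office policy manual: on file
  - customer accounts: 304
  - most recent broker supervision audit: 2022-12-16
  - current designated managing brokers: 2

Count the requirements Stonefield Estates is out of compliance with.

1. agency disclosure form present → met
2. trust account balance $50,000 < $85,000 → not met
3. designated managing brokers 2 ≥ 2 → met
4. broker supervision audit 96 days ago vs limit 120 → met
5. trust-account reconciliation 32 days ago vs limit 60 → met
6. condition 'holds client earnest money' holds; errors-and-omissions coverage $1,750,000 < $1,800,000 → not met
7. office policy manual present → met
Not met: 2 of 7

2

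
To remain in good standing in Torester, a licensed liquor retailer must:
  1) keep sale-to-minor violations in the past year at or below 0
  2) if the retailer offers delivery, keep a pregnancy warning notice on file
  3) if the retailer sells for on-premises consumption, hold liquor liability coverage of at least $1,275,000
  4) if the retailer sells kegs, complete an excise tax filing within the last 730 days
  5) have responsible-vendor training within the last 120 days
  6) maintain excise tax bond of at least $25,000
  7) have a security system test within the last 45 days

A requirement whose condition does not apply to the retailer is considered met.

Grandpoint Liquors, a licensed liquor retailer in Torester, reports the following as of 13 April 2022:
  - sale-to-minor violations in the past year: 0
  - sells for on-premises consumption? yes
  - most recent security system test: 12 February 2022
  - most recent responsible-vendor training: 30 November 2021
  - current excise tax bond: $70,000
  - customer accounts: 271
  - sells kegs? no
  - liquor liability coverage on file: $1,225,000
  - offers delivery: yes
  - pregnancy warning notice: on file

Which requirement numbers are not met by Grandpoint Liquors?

1. sale-to-minor violations in the past year 0 ≤ 0 → met
2. condition 'offers delivery' holds; pregnancy warning notice present → met
3. condition 'sells for on-premises consumption' holds; liquor liability coverage $1,225,000 < $1,275,000 → not met
4. condition 'sells kegs' does not hold → requirement n/a → met
5. responsible-vendor training 134 days ago vs limit 120 → not met
6. excise tax bond $70,000 ≥ $25,000 → met
7. security system test 60 days ago vs limit 45 → not met
Not met: 3, 5, 7

3, 5, 7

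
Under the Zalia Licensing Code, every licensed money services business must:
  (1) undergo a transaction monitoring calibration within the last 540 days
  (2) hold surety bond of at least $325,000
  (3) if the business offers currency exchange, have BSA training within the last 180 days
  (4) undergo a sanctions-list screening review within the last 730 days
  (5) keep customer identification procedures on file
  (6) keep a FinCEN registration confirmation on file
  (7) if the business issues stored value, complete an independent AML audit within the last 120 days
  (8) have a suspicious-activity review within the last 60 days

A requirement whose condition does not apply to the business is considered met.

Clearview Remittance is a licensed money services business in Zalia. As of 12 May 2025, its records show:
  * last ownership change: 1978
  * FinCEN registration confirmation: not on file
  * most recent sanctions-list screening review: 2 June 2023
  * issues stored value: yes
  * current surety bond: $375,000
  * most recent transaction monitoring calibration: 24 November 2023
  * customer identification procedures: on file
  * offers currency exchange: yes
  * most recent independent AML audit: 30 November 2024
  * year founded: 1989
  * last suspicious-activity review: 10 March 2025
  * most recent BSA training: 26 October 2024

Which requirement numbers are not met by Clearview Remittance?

1. transaction monitoring calibration 535 days ago vs limit 540 → met
2. surety bond $375,000 ≥ $325,000 → met
3. condition 'offers currency exchange' holds; BSA training 198 days ago vs limit 180 → not met
4. sanctions-list screening review 710 days ago vs limit 730 → met
5. customer identification procedures present → met
6. FinCEN registration confirmation absent → not met
7. condition 'issues stored value' holds; independent AML audit 163 days ago vs limit 120 → not met
8. suspicious-activity review 63 days ago vs limit 60 → not met
Not met: 3, 6, 7, 8

3, 6, 7, 8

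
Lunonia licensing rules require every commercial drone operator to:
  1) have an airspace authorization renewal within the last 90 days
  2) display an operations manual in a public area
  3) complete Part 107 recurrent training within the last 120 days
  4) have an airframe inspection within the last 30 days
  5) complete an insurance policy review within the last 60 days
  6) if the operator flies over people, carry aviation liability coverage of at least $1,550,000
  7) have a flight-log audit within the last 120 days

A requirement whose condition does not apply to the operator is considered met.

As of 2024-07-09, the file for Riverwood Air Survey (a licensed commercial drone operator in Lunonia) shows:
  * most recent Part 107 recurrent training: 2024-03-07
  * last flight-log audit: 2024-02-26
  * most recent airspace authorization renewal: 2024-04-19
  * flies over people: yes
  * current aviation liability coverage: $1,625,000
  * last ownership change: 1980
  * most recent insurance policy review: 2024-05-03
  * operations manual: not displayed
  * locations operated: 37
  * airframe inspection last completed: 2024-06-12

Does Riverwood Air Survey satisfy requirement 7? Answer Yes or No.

No

7. flight-log audit 134 days ago vs limit 120 → not met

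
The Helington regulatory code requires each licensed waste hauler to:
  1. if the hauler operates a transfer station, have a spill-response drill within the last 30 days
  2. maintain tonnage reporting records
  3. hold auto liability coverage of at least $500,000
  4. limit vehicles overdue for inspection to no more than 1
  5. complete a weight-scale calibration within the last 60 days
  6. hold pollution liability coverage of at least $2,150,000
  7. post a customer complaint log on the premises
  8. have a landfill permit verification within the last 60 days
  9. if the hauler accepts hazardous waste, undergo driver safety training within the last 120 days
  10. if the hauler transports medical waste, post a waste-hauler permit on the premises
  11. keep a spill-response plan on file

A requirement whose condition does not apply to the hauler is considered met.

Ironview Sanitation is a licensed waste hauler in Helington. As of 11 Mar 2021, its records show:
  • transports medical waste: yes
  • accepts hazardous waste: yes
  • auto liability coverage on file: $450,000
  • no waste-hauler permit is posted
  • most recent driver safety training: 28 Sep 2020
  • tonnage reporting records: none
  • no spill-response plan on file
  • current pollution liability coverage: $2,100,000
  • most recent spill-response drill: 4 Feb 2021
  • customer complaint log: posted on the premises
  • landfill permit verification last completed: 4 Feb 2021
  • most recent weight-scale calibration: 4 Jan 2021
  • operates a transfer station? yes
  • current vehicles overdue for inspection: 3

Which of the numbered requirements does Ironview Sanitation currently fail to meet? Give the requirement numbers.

1, 2, 3, 4, 5, 6, 9, 10, 11

1. condition 'operates a transfer station' holds; spill-response drill 35 days ago vs limit 30 → not met
2. tonnage reporting records absent → not met
3. auto liability coverage $450,000 < $500,000 → not met
4. vehicles overdue for inspection 3 > 1 → not met
5. weight-scale calibration 66 days ago vs limit 60 → not met
6. pollution liability coverage $2,100,000 < $2,150,000 → not met
7. customer complaint log present → met
8. landfill permit verification 35 days ago vs limit 60 → met
9. condition 'accepts hazardous waste' holds; driver safety training 164 days ago vs limit 120 → not met
10. condition 'transports medical waste' holds; waste-hauler permit absent → not met
11. spill-response plan absent → not met
Not met: 1, 2, 3, 4, 5, 6, 9, 10, 11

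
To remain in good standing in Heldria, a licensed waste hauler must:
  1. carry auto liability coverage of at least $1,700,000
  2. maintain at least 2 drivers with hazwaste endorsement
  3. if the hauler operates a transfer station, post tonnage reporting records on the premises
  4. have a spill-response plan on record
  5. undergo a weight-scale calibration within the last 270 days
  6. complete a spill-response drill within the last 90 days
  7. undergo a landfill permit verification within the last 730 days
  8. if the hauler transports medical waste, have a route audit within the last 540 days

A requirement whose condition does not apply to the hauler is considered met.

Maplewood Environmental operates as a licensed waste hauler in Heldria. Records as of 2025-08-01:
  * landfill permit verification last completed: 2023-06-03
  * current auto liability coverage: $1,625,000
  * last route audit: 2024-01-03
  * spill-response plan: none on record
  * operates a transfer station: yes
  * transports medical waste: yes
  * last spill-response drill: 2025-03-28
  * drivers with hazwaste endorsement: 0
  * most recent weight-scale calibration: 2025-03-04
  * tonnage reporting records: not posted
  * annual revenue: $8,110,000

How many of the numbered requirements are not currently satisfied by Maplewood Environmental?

1. auto liability coverage $1,625,000 < $1,700,000 → not met
2. drivers with hazwaste endorsement 0 < 2 → not met
3. condition 'operates a transfer station' holds; tonnage reporting records absent → not met
4. spill-response plan absent → not met
5. weight-scale calibration 150 days ago vs limit 270 → met
6. spill-response drill 126 days ago vs limit 90 → not met
7. landfill permit verification 790 days ago vs limit 730 → not met
8. condition 'transports medical waste' holds; route audit 576 days ago vs limit 540 → not met
Not met: 7 of 8

7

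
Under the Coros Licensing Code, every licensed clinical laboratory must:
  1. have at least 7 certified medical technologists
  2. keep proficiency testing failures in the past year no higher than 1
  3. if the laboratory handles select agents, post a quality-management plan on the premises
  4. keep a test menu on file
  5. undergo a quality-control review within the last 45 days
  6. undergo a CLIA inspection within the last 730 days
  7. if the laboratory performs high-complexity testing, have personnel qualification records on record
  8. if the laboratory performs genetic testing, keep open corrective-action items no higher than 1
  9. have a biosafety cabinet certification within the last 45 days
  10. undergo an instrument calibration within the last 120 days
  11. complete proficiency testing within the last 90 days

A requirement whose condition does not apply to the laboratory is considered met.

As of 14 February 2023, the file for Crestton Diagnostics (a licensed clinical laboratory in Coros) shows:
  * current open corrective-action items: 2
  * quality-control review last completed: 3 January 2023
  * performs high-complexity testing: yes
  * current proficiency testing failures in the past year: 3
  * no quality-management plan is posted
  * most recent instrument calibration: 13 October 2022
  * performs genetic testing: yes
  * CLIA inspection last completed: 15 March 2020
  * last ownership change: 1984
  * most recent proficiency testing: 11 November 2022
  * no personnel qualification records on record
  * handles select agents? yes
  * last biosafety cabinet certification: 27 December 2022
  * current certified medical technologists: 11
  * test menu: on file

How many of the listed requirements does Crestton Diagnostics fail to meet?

8

1. certified medical technologists 11 ≥ 7 → met
2. proficiency testing failures in the past year 3 > 1 → not met
3. condition 'handles select agents' holds; quality-management plan absent → not met
4. test menu present → met
5. quality-control review 42 days ago vs limit 45 → met
6. CLIA inspection 1066 days ago vs limit 730 → not met
7. condition 'performs high-complexity testing' holds; personnel qualification records absent → not met
8. condition 'performs genetic testing' holds; open corrective-action items 2 > 1 → not met
9. biosafety cabinet certification 49 days ago vs limit 45 → not met
10. instrument calibration 124 days ago vs limit 120 → not met
11. proficiency testing 95 days ago vs limit 90 → not met
Not met: 8 of 11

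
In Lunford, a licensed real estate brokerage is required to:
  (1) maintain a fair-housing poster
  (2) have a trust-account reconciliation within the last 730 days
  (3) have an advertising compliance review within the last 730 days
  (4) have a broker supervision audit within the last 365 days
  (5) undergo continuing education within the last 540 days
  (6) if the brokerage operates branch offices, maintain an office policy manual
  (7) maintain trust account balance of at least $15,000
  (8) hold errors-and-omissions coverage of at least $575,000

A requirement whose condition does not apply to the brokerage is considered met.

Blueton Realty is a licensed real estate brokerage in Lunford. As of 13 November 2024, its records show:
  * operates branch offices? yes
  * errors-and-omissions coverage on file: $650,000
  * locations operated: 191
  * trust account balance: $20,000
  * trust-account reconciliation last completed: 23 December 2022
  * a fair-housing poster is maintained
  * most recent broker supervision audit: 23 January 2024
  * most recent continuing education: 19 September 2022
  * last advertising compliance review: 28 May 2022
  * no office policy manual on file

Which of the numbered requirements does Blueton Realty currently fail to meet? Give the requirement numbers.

1. fair-housing poster present → met
2. trust-account reconciliation 691 days ago vs limit 730 → met
3. advertising compliance review 900 days ago vs limit 730 → not met
4. broker supervision audit 295 days ago vs limit 365 → met
5. continuing education 786 days ago vs limit 540 → not met
6. condition 'operates branch offices' holds; office policy manual absent → not met
7. trust account balance $20,000 ≥ $15,000 → met
8. errors-and-omissions coverage $650,000 ≥ $575,000 → met
Not met: 3, 5, 6

3, 5, 6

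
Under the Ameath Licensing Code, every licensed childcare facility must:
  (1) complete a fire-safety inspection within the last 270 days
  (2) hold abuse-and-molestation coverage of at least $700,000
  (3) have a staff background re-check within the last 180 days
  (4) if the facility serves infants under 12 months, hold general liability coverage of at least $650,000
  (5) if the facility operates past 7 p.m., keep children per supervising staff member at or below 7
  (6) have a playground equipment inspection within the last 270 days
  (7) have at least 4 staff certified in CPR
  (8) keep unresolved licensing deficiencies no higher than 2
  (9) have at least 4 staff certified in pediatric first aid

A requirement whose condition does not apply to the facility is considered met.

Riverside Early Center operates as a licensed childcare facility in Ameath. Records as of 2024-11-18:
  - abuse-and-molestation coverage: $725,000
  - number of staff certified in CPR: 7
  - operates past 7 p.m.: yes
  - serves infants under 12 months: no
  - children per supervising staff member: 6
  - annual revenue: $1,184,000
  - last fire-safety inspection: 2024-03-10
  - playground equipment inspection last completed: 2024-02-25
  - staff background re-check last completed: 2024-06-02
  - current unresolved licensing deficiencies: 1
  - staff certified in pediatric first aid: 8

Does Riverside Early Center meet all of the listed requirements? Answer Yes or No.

Yes

1. fire-safety inspection 253 days ago vs limit 270 → met
2. abuse-and-molestation coverage $725,000 ≥ $700,000 → met
3. staff background re-check 169 days ago vs limit 180 → met
4. condition 'serves infants under 12 months' does not hold → requirement n/a → met
5. condition 'operates past 7 p.m.' holds; children per supervising staff member 6 ≤ 7 → met
6. playground equipment inspection 267 days ago vs limit 270 → met
7. staff certified in CPR 7 ≥ 4 → met
8. unresolved licensing deficiencies 1 ≤ 2 → met
9. staff certified in pediatric first aid 8 ≥ 4 → met
All met.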